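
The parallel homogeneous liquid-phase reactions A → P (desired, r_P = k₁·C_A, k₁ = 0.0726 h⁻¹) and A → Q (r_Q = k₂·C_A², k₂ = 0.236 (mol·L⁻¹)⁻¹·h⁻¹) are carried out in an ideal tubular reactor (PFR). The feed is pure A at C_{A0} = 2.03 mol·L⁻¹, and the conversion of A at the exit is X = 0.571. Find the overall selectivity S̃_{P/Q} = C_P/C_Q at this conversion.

0.222

C_A = C_{A0}(1−X) = 0.8709 mol·L⁻¹.
Along a PFR/batch, dC_P/dC_A = −r_P/(r_P+r_Q) = −k₁/(k₁+k₂·C_A).
Integrating from C_{A0} to C_A: C_P = (0.0726/0.236)·ln[(0.0726+0.236·2.03)/(0.0726+0.236·0.871)] = 0.3076·ln(0.5517/0.2781) = 0.2107 mol·L⁻¹.
C_Q = (C_{A0}−C_A)−C_P = 0.9484 mol·L⁻¹; S̃_{P/Q} = 0.2107/0.9484 = 0.222.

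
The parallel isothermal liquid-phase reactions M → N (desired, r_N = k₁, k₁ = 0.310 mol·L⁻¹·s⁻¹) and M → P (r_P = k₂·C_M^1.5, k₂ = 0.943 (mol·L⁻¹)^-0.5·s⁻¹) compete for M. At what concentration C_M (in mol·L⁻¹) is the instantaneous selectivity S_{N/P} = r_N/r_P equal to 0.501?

S_{N/P} = (k₁/k₂)·C_M^-1.5 ⇒ C_M = (S·k₂/k₁)^(1/(-1.5)).
= (0.501×0.943/0.310)^(-0.6667) = (1.524)^(-0.6667) = 0.755 mol·L⁻¹.

0.755 mol·L⁻¹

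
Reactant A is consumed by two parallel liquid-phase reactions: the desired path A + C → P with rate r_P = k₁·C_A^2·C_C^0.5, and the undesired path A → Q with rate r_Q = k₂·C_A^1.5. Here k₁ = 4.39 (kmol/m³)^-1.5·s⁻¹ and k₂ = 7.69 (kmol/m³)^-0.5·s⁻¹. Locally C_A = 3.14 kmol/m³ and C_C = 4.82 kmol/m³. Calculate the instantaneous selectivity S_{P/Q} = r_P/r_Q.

2.22

S_{P/Q} = r_P/r_Q = (k₁·C_A^2·C_C^0.5)/(k₂·C_A^1.5) = (k₁/k₂)·C_A^0.5·C_C^0.5.
= (4.39×3.140^2×4.820^0.5) / (7.69×3.140^1.5) = 95.03/42.79 = 2.22.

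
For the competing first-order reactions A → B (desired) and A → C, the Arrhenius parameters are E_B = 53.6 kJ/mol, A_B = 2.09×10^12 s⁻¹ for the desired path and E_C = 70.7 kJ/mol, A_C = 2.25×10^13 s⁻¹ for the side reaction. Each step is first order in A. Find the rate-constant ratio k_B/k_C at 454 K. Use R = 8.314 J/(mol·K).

k_B/k_C = (A_B/A_C)·exp[−(E_B−E_C)/(RT)] = (A_B/A_C)·exp[(E_C−E_B)/(RT)].
(E_C−E_B)/(RT) = (70.7−53.6)×10³/(8.314×454) = 17100/3775 = 4.530.
k_B/k_C = (2.09×10^12/2.25×10^13)·exp(4.530) = 0.09289 × 92.79 = 8.62.
Since E_B < E_C, lowering the temperature improves selectivity toward B.

8.62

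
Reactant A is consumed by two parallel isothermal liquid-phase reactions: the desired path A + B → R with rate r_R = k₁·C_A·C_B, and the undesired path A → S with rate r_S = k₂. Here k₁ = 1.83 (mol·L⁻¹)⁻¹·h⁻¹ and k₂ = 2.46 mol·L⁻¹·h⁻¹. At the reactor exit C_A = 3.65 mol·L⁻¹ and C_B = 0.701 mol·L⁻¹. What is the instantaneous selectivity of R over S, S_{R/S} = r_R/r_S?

S_{R/S} = r_R/r_S = (k₁·C_A·C_B)/(k₂) = (k₁/k₂)·C_A·C_B.
= (1.83×3.650×0.7010) / (2.46) = 4.682/2.460 = 1.90.
Since the desired path is higher order in A, keeping C_A high (PFR or concentrated feed) favours R.

1.90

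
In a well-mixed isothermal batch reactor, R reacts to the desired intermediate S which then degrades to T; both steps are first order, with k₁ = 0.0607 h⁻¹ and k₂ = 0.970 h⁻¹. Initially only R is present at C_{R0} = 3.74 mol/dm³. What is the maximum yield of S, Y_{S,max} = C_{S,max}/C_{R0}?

Evaluating C_S at t_opt = ln(k₂/k₁)/(k₂−k₁) gives C_{S,max}/C_{R0} = (k₁/k₂)^[k₂/(k₂−k₁)].
= (0.0607/0.970)^(0.970/(0.970−0.0607)) = (0.06258)^(1.067) = 0.05201.

0.0520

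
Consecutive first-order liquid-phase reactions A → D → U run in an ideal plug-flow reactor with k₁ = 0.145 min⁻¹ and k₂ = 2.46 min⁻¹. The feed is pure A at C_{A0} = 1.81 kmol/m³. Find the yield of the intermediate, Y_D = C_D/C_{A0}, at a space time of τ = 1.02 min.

0.0489

For first-order series with pure A initially, C_D(τ) = k₁C_{A0}/(k₂−k₁)·(e^(−k₁τ) − e^(−k₂τ)).
e^(−k₁τ) = e^(−0.145×1.02) = e^(−0.1479) = 0.8625; e^(−k₂τ) = e^(−2.509) = 0.08133.
C_D = 0.145×1.81/(2.46−0.145) × (0.8625−0.08133) = 0.1134×0.7812 = 0.08856 kmol/m³.
Y_D = C_D/C_{A0} = 0.08856/1.81 = 0.0489.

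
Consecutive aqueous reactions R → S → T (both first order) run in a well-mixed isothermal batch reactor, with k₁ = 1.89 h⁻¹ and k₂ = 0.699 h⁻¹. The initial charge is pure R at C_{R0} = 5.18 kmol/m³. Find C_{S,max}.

2.89 kmol/m³

Evaluating C_S at t_opt = ln(k₂/k₁)/(k₂−k₁) gives C_{S,max}/C_{R0} = (k₁/k₂)^[k₂/(k₂−k₁)].
= (1.89/0.699)^(0.699/(0.699−1.89)) = (2.704)^(-0.5869) = 0.5578.
C_{S,max} = 0.5578×5.18 = 2.89 kmol/m³.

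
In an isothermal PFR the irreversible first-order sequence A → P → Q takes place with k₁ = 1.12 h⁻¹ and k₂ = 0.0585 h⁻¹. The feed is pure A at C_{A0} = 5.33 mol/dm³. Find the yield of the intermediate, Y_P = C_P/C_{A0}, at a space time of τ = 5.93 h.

The intermediate concentration in a first-order A→B→C sequence is C_P = k₁C_{A0}(e^(−k₁τ) − e^(−k₂τ))/(k₂−k₁).
e^(−k₁τ) = e^(−1.12×5.93) = e^(−6.642) = 0.001305; e^(−k₂τ) = e^(−0.3469) = 0.7069.
C_P = 1.12×5.33/(0.0585−1.12) × (0.001305−0.7069) = (-5.624)×(-0.7056) = 3.968 mol/dm³.
Y_P = C_P/C_{A0} = 3.968/5.33 = 0.744.

0.744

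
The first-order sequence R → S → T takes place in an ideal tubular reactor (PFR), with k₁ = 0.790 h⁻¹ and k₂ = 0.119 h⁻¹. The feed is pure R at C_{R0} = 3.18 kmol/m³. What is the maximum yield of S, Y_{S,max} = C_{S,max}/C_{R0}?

At the optimum, C_{S,max}/C_{R0} = (k₁/k₂)^[k₂/(k₂−k₁)].
= (0.790/0.119)^(0.119/(0.119−0.790)) = (6.639)^(-0.1773) = 0.7148.

0.715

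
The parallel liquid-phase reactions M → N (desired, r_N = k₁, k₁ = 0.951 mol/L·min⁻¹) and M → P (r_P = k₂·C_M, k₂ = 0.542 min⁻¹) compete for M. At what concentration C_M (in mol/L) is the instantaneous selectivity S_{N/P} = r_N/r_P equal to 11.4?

S_{N/P} = (k₁/k₂)·C_M⁻¹ ⇒ C_M = (S·k₂/k₁)^(-1).
= (11.4×0.542/0.951)^(-1) = (6.497)^(-1) = 0.154 mol/L.

0.154 mol/L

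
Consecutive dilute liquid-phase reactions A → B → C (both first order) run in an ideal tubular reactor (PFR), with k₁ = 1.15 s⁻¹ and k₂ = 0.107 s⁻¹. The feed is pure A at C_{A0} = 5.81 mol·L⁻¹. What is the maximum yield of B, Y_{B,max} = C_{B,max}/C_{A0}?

0.784

Evaluating C_B at τ_opt = ln(k₂/k₁)/(k₂−k₁) gives C_{B,max}/C_{A0} = (k₁/k₂)^[k₂/(k₂−k₁)].
= (1.15/0.107)^(0.107/(0.107−1.15)) = (10.75)^(-0.1026) = 0.7838.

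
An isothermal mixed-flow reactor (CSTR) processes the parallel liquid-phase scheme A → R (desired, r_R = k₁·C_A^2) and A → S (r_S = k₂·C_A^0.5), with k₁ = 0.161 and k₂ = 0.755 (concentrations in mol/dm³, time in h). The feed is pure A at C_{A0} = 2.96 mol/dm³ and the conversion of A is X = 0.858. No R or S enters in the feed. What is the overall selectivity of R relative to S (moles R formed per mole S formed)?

0.0581

Exit C_A = C_{A0}(1−X) = 2.96×0.142 = 0.4203 mol/dm³.
Rates in a CSTR are evaluated at the outlet concentration: r_R = 0.161×0.4203^2 = 0.02844, r_S = 0.755×0.4203^0.5 = 0.4895.
Overall selectivity = C_R/C_S = r_Rτ/(r_Sτ) = r_R/r_S = 0.0581.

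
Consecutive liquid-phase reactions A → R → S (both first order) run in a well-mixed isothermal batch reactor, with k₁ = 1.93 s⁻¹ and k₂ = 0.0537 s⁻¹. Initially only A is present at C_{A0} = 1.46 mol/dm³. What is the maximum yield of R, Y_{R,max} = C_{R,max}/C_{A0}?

Evaluating C_R at t_opt = ln(k₂/k₁)/(k₂−k₁) gives C_{R,max}/C_{A0} = (k₁/k₂)^[k₂/(k₂−k₁)].
= (1.93/0.0537)^(0.0537/(0.0537−1.93)) = (35.94)^(-0.02862) = 0.9026.

0.903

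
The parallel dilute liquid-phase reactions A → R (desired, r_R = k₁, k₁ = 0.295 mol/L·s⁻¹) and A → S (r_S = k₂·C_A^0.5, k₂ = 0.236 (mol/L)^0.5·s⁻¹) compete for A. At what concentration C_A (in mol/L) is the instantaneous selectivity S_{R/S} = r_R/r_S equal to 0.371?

11.4 mol/L

S_{R/S} = (k₁/k₂)·C_A^-0.5 ⇒ C_A = (S·k₂/k₁)^(-2).
= (0.371×0.236/0.295)^(-2) = (0.2968)^(-2) = 11.4 mol/L.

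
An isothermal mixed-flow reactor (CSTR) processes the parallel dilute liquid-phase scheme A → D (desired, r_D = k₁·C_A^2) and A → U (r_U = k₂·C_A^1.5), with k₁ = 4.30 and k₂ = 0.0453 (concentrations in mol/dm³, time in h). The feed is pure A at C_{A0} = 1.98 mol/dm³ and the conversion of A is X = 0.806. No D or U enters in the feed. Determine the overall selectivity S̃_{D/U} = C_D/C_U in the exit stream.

Exit C_A = C_{A0}(1−X) = 1.98×0.194 = 0.3841 mol/dm³.
A CSTR operates uniformly at the exit composition, giving r_D = 0.6345 and r_U = 0.01078 (each k·C_A^n at C_A = 0.3841).
Overall selectivity = C_D/C_U = r_Dτ/(r_Uτ) = r_D/r_U = 58.8.

58.8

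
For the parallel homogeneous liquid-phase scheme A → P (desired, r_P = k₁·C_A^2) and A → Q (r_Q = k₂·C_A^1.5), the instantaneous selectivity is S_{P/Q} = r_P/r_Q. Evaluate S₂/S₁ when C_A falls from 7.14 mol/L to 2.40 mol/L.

0.580

S_{P/Q} = (k₁/k₂)·C_A^0.5, so S₂/S₁ = (C_{A,2}/C_{A,1})^0.5.
= (2.40/7.14)^0.5 = (0.3361)^0.5 = 0.580.
Selectivity toward P falls as C_A falls — high-concentration operation is favoured.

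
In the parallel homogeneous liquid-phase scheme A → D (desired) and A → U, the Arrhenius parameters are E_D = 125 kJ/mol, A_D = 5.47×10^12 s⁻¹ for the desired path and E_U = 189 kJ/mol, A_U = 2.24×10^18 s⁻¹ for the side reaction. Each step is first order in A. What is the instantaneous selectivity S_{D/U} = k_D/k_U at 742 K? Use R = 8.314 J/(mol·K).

With equal orders, S_{D/U} = k_D/k_U = (A_D/A_U)·exp[(E_U−E_D)/(RT)].
(E_U−E_D)/(RT) = (189−125)×10³/(8.314×742) = 64000/6169 = 10.37.
k_D/k_U = (5.47×10^12/2.24×10^18)·exp(10.37) = 2.442×10^-6 × 32031 = 0.0782.

0.0782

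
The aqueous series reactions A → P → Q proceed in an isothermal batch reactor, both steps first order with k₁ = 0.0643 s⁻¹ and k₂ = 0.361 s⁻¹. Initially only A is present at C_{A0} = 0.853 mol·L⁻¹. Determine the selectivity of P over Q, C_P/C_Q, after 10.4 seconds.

For first-order series with pure A initially, C_P(t) = k₁C_{A0}/(k₂−k₁)·(e^(−k₁t) − e^(−k₂t)).
e^(−k₁t) = e^(−0.0643×10.4) = e^(−0.6687) = 0.5124; e^(−k₂t) = e^(−3.754) = 0.02341.
C_P = 0.0643×0.853/(0.361−0.0643) × (0.5124−0.02341) = 0.1849×0.4889 = 0.09039 mol·L⁻¹.
C_A = C_{A0}e^(−k₁t) = 0.4370 mol·L⁻¹, so C_Q = C_{A0}−C_A−C_P = 0.3256 mol·L⁻¹; C_P/C_Q = 0.278.

0.278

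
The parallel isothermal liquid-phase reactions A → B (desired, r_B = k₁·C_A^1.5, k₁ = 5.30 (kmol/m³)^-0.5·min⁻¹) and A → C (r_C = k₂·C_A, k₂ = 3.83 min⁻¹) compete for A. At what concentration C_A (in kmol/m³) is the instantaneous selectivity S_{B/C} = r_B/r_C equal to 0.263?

0.0361 kmol/m³

S_{B/C} = (k₁/k₂)·C_A^0.5 ⇒ C_A = (S·k₂/k₁)^(2).
= (0.263×3.83/5.30)^(2) = (0.1901)^(2) = 0.0361 kmol/m³.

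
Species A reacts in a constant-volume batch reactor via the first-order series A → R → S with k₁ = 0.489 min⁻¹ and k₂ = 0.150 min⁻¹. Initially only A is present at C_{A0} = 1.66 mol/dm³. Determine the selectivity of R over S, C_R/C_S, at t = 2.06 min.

For first-order series with pure A initially, C_R(t) = k₁C_{A0}/(k₂−k₁)·(e^(−k₁t) − e^(−k₂t)).
e^(−k₁t) = e^(−0.489×2.06) = e^(−1.007) = 0.3652; e^(−k₂t) = e^(−0.3090) = 0.7342.
C_R = 0.489×1.66/(0.150−0.489) × (0.3652−0.7342) = (-2.395)×(-0.3690) = 0.8836 mol/dm³.
C_A = C_{A0}e^(−k₁t) = 0.6062 mol/dm³, so C_S = C_{A0}−C_A−C_R = 0.1702 mol/dm³; C_R/C_S = 5.19.

5.19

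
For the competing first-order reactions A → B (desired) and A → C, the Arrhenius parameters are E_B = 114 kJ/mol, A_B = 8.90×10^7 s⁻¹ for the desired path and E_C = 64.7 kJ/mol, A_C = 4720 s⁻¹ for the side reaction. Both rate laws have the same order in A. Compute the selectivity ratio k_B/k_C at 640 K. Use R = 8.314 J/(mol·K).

1.78

k_B/k_C = (A_B/A_C)·exp[−(E_B−E_C)/(RT)] = (A_B/A_C)·exp[(E_C−E_B)/(RT)].
(E_C−E_B)/(RT) = (64.7−114)×10³/(8.314×640) = -49300/5321 = -9.265.
k_B/k_C = (8.90×10^7/4720)·exp(-9.265) = 18856 × 9.466×10^-5 = 1.78.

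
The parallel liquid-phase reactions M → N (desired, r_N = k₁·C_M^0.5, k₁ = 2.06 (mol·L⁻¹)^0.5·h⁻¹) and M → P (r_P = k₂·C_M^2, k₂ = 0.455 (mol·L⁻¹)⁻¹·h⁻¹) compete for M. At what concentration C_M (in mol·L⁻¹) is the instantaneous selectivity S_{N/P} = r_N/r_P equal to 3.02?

1.31 mol·L⁻¹

S_{N/P} = (k₁/k₂)·C_M^-1.5 ⇒ C_M = (S·k₂/k₁)^(1/(-1.5)).
= (3.02×0.455/2.06)^(-0.6667) = (0.6670)^(-0.6667) = 1.31 mol·L⁻¹.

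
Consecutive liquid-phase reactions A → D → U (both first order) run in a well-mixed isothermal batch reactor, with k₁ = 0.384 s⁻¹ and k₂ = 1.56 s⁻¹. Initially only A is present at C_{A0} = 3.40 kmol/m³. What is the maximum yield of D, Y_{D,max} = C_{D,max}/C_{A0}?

0.156

For a first-order series the maximum intermediate yield is C_{D,max}/C_{A0} = (k₁/k₂)^[k₂/(k₂−k₁)].
= (0.384/1.56)^(1.56/(1.56−0.384)) = (0.2462)^(1.327) = 0.1557.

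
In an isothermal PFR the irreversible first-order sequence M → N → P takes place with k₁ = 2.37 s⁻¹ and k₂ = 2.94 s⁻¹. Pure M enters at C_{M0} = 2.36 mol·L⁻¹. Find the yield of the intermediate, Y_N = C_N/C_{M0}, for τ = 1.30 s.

For first-order series with pure M initially, C_N(τ) = k₁C_{M0}/(k₂−k₁)·(e^(−k₁τ) − e^(−k₂τ)).
e^(−k₁τ) = e^(−2.37×1.30) = e^(−3.081) = 0.04591; e^(−k₂τ) = e^(−3.822) = 0.02188.
C_N = 2.37×2.36/(2.94−2.37) × (0.04591−0.02188) = 9.813×0.02403 = 0.2358 mol·L⁻¹.
Y_N = C_N/C_{M0} = 0.2358/2.36 = 0.0999.

0.0999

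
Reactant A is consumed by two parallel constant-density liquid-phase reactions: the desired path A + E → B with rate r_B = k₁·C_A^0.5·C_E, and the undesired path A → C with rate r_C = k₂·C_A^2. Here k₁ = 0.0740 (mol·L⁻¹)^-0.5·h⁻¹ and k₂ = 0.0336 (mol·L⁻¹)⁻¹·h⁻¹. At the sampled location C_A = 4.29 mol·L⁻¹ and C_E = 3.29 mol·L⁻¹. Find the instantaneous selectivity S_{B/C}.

0.815

S_{B/C} = r_B/r_C = (k₁·C_A^0.5·C_E)/(k₂·C_A^2) = (k₁/k₂)·C_A^-1.5·C_E.
= (0.0740×4.290^0.5×3.290) / (0.0336×4.290^2) = 0.5043/0.6184 = 0.815.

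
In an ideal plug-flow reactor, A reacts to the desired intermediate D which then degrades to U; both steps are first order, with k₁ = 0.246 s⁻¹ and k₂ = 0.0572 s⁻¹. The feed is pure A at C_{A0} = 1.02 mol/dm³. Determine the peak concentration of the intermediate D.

0.656 mol/dm³

Evaluating C_D at τ_opt = ln(k₂/k₁)/(k₂−k₁) gives C_{D,max}/C_{A0} = (k₁/k₂)^[k₂/(k₂−k₁)].
= (0.246/0.0572)^(0.0572/(0.0572−0.246)) = (4.301)^(-0.3030) = 0.6428.
C_{D,max} = 0.6428×1.02 = 0.656 mol/dm³.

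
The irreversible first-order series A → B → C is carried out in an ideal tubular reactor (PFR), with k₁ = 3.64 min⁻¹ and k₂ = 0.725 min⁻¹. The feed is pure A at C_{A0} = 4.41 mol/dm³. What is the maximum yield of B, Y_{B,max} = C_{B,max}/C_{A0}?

For a first-order series the maximum intermediate yield is C_{B,max}/C_{A0} = (k₁/k₂)^[k₂/(k₂−k₁)].
= (3.64/0.725)^(0.725/(0.725−3.64)) = (5.021)^(-0.2487) = 0.6694.

0.669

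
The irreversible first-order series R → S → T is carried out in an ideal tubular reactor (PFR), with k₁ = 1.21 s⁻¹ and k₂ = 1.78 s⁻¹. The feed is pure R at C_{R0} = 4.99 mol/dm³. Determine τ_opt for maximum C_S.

Setting dC_S/dτ = 0 gives τ_opt = ln(k₂/k₁)/(k₂−k₁).
= ln(1.78/1.21)/(1.78−1.21) = ln(1.471)/0.5700 = 0.3860/0.5700 = 0.677 s.

0.677 s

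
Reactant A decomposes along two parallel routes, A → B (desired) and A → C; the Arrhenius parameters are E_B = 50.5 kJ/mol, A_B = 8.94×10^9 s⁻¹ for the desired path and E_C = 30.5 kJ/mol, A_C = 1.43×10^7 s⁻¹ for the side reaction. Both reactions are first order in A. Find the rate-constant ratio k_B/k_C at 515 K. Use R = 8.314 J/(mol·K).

5.85

k_B/k_C = (A_B/A_C)·exp[−(E_B−E_C)/(RT)] = (A_B/A_C)·exp[(E_C−E_B)/(RT)].
(E_C−E_B)/(RT) = (30.5−50.5)×10³/(8.314×515) = -20000/4282 = -4.671.
k_B/k_C = (8.94×10^9/1.43×10^7)·exp(-4.671) = 625.2 × 0.009363 = 5.85.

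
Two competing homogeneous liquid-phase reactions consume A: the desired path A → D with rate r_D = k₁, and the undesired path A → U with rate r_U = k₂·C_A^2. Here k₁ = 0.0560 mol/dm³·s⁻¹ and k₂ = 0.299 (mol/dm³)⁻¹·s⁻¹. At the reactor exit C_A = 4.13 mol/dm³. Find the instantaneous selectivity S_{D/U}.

0.0110

S_{D/U} = r_D/r_U = (k₁)/(k₂·C_A^2) = (k₁/k₂)·C_A^-2.
= (0.0560) / (0.299×4.130^2) = 0.05600/5.100 = 0.0110.
The undesired path is higher order in A, so low C_A (CSTR or dilute feed) favours D.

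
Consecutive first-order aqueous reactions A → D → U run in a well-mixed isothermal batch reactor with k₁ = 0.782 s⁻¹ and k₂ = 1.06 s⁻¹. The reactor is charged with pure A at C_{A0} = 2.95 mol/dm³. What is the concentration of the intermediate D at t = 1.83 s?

0.791 mol/dm³

For first-order series with pure A initially, C_D(t) = k₁C_{A0}/(k₂−k₁)·(e^(−k₁t) − e^(−k₂t)).
e^(−k₁t) = e^(−0.782×1.83) = e^(−1.431) = 0.2391; e^(−k₂t) = e^(−1.940) = 0.1437.
C_D = 0.782×2.95/(1.06−0.782) × (0.2391−0.1437) = 8.298×0.09532 = 0.7910 mol/dm³.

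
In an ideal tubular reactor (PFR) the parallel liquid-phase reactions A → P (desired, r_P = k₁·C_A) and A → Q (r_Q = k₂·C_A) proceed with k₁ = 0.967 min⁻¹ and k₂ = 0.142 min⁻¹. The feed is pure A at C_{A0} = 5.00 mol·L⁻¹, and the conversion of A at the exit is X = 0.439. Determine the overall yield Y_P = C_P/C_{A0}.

0.383

C_A = C_{A0}(1−X) = 2.805 mol·L⁻¹.
Both paths are first order in A, so the instantaneous fraction to P is constant: dC_P/d(−C_A) = k₁/(k₁+k₂) = 0.8720.
C_P = 0.8720·(C_{A0}−C_A) = 0.8720×2.195 = 1.91 mol·L⁻¹.
Y_P = C_P/C_{A0} = 1.914/5.00 = 0.383.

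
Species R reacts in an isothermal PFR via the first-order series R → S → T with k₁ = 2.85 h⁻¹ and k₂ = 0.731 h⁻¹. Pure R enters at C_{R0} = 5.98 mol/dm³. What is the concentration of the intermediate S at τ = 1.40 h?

The intermediate concentration in a first-order A→B→C sequence is C_S = k₁C_{R0}(e^(−k₁τ) − e^(−k₂τ))/(k₂−k₁).
e^(−k₁τ) = e^(−2.85×1.40) = e^(−3.990) = 0.01850; e^(−k₂τ) = e^(−1.023) = 0.3594.
C_S = 2.85×5.98/(0.731−2.85) × (0.01850−0.3594) = (-8.043)×(-0.3409) = 2.742 mol/dm³.

2.74 mol/dm³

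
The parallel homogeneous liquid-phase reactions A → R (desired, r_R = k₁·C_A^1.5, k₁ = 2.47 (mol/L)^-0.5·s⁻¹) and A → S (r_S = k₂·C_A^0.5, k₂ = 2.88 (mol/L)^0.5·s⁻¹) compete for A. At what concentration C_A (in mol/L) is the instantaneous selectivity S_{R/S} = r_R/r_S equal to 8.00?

S_{R/S} = (k₁/k₂)·C_A ⇒ C_A = S·k₂/k₁.
= 8.00×2.88/2.47 = 9.33 mol/L.

9.33 mol/L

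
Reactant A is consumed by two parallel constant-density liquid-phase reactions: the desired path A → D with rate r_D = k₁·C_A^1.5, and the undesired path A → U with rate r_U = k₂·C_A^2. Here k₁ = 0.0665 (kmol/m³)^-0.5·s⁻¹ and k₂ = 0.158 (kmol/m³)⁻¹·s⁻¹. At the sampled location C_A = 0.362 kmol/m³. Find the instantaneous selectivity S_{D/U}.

S_{D/U} = r_D/r_U = (k₁·C_A^1.5)/(k₂·C_A^2) = (k₁/k₂)·C_A^-0.5.
= (0.0665×0.3620^1.5) / (0.158×0.3620^2) = 0.01448/0.02070 = 0.700.
The undesired path is higher order in A, so low C_A (CSTR or dilute feed) favours D.

0.700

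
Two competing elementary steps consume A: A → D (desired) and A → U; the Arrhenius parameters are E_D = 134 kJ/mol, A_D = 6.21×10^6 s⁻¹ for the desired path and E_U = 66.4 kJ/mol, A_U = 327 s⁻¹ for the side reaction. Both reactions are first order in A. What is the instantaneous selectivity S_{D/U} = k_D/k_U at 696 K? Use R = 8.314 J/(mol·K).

Since both paths have the same order in A, the concentration cancels and S_{D/U} = k_D/k_U = (A_D/A_U)·exp[(E_U−E_D)/(RT)].
(E_U−E_D)/(RT) = (66.4−134)×10³/(8.314×696) = -67600/5787 = -11.68.
k_D/k_U = (6.21×10^6/327)·exp(-11.68) = 18991 × 8.442×10^-6 = 0.160.
Since E_D > E_U, raising the temperature improves selectivity toward D.

0.160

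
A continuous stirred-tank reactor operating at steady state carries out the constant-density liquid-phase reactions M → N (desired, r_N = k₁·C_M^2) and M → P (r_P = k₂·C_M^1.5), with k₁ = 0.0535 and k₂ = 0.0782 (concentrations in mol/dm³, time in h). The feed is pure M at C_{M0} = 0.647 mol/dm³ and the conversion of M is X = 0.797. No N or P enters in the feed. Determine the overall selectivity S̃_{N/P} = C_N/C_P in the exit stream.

0.248

Exit C_M = C_{M0}(1−X) = 0.647×0.203 = 0.1313 mol/dm³.
Rates in a CSTR are evaluated at the outlet concentration: r_N = 0.0535×0.1313^2 = 9.229×10^-4, r_P = 0.0782×0.1313^1.5 = 0.003722.
Overall selectivity = C_N/C_P = r_Nτ/(r_Pτ) = r_N/r_P = 0.248.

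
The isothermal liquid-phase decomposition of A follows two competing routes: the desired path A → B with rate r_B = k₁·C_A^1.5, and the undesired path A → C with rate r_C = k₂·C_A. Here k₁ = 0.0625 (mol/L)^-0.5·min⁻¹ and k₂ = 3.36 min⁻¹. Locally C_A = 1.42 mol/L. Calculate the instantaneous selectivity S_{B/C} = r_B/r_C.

S_{B/C} = r_B/r_C = (k₁·C_A^1.5)/(k₂·C_A) = (k₁/k₂)·C_A^0.5.
= (0.0625×1.420^1.5) / (3.36×1.420) = 0.1058/4.771 = 0.0222.

0.0222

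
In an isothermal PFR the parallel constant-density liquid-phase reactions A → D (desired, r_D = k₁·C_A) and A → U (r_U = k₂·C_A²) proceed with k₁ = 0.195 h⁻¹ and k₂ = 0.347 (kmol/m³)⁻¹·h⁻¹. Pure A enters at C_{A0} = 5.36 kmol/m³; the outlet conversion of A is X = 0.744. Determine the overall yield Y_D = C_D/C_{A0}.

0.117

C_A = C_{A0}(1−X) = 1.372 kmol/m³.
Along a PFR/batch, dC_D/dC_A = −r_D/(r_D+r_U) = −k₁/(k₁+k₂·C_A).
Integrating from C_{A0} to C_A: C_D = (0.195/0.347)·ln[(0.195+0.347·5.36)/(0.195+0.347·1.37)] = 0.5620·ln(2.055/0.6711) = 0.6288 kmol/m³.
Y_D = C_D/C_{A0} = 0.6288/5.36 = 0.117.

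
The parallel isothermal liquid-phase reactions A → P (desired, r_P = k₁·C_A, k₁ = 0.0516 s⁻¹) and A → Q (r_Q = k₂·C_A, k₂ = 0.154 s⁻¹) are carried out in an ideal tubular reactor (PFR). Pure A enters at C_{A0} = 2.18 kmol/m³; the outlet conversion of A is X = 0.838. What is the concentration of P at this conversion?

C_A = C_{A0}(1−X) = 0.3532 kmol/m³.
Both paths are first order in A, so the instantaneous fraction to P is constant: dC_P/d(−C_A) = k₁/(k₁+k₂) = 0.2510.
C_P = 0.2510·(C_{A0}−C_A) = 0.2510×1.827 = 0.458 kmol/m³.

0.458 kmol/m³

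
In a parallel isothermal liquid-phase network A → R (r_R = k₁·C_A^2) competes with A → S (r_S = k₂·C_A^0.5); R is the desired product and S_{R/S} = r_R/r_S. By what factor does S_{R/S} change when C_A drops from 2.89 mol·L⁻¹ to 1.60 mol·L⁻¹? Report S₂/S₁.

0.412

S_{R/S} = (k₁/k₂)·C_A^1.5, so S₂/S₁ = (C_{A,2}/C_{A,1})^1.5.
= (1.60/2.89)^1.5 = (0.5536)^1.5 = 0.412.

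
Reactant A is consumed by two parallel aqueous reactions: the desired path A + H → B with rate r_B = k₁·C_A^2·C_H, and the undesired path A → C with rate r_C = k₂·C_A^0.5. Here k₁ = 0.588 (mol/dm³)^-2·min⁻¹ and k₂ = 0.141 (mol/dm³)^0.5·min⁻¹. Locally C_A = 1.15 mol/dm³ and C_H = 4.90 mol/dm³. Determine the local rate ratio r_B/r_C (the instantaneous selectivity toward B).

S_{B/C} = r_B/r_C = (k₁·C_A^2·C_H)/(k₂·C_A^0.5) = (k₁/k₂)·C_A^1.5·C_H.
= (0.588×1.150^2×4.900) / (0.141×1.150^0.5) = 3.810/0.1512 = 25.2.

25.2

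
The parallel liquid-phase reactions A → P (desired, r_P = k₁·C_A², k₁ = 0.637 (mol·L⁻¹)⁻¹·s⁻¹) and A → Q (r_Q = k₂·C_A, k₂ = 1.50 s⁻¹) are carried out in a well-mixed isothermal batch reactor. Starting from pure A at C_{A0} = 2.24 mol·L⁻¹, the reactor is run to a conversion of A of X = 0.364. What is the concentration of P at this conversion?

0.355 mol·L⁻¹

C_A = C_{A0}(1−X) = 1.425 mol·L⁻¹.
Along a PFR/batch, dC_Q/dC_A = −r_Q/(r_P+r_Q) = −k₂/(k₂+k₁·C_A).
Integrating from C_{A0} to C_A: C_Q = (1.50/0.637)·ln[(1.50+0.637·2.24)/(1.50+0.637·1.42)] = 2.355·ln(2.927/2.407) = 0.4600 mol·L⁻¹.
Then C_P = (C_{A0}−C_A) − C_Q = 0.8154 − 0.4600 = 0.3554 mol·L⁻¹.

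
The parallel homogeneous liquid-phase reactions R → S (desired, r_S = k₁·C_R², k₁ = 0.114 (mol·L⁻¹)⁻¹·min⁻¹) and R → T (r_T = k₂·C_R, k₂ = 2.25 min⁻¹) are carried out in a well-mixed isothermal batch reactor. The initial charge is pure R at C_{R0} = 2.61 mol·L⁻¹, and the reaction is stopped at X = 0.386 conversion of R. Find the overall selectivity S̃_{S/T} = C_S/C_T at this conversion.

C_R = C_{R0}(1−X) = 1.603 mol·L⁻¹.
Along a PFR/batch, dC_T/dC_R = −r_T/(r_S+r_T) = −k₂/(k₂+k₁·C_R).
Integrating from C_{R0} to C_R: C_T = (2.25/0.114)·ln[(2.25+0.114·2.61)/(2.25+0.114·1.60)] = 19.74·ln(2.548/2.433) = 0.9105 mol·L⁻¹.
Then C_S = (C_{R0}−C_R) − C_T = 1.007 − 0.9105 = 0.09699 mol·L⁻¹.
S̃_{S/T} = C_S/C_T = 0.09699/0.9105 = 0.107.

0.107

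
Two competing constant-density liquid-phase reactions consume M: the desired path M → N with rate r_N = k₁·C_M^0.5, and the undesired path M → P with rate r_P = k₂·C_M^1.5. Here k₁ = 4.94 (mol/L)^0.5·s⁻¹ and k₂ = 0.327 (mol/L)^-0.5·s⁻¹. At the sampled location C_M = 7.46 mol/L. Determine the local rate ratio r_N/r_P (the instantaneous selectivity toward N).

S_{N/P} = r_N/r_P = (k₁·C_M^0.5)/(k₂·C_M^1.5) = (k₁/k₂)·C_M⁻¹.
= (4.94×7.460^0.5) / (0.327×7.460^1.5) = 13.49/6.663 = 2.03.

2.03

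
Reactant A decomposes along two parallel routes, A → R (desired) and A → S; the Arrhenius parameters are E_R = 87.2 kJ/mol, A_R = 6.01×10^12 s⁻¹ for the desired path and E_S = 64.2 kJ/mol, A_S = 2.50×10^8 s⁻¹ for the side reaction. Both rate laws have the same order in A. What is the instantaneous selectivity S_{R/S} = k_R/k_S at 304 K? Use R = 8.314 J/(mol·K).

Since both paths have the same order in A, the concentration cancels and S_{R/S} = k_R/k_S = (A_R/A_S)·exp[(E_S−E_R)/(RT)].
(E_S−E_R)/(RT) = (64.2−87.2)×10³/(8.314×304) = -23000/2527 = -9.100.
k_R/k_S = (6.01×10^12/2.50×10^8)·exp(-9.100) = 24040 × 1.117×10^-4 = 2.68.

2.68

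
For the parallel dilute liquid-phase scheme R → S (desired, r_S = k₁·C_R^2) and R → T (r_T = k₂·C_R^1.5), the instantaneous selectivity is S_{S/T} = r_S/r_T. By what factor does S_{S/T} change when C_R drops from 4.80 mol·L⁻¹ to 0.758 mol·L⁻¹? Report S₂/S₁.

S_{S/T} = (k₁/k₂)·C_R^0.5, so S₂/S₁ = (C_{R,2}/C_{R,1})^0.5.
= (0.758/4.80)^0.5 = (0.1579)^0.5 = 0.397.
Selectivity toward S falls as C_R falls — high-concentration operation is favoured.

0.397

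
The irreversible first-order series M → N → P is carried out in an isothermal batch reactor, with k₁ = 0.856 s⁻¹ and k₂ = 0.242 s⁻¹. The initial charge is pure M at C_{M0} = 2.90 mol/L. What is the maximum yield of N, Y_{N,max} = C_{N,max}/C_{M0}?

0.608

At the optimum, C_{N,max}/C_{M0} = (k₁/k₂)^[k₂/(k₂−k₁)].
= (0.856/0.242)^(0.242/(0.242−0.856)) = (3.537)^(-0.3941) = 0.6078.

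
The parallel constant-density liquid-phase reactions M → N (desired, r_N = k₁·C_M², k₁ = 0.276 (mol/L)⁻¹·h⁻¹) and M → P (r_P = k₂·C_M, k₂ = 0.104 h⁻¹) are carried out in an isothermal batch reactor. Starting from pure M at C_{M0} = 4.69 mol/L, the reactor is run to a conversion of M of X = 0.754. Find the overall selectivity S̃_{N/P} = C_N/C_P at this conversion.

6.84

C_M = C_{M0}(1−X) = 1.154 mol/L.
Along a PFR/batch, dC_P/dC_M = −r_P/(r_N+r_P) = −k₂/(k₂+k₁·C_M).
Integrating from C_{M0} to C_M: C_P = (0.104/0.276)·ln[(0.104+0.276·4.69)/(0.104+0.276·1.15)] = 0.3768·ln(1.398/0.4224) = 0.4511 mol/L.
Then C_N = (C_{M0}−C_M) − C_P = 3.536 − 0.4511 = 3.085 mol/L.
S̃_{N/P} = C_N/C_P = 3.085/0.4511 = 6.84.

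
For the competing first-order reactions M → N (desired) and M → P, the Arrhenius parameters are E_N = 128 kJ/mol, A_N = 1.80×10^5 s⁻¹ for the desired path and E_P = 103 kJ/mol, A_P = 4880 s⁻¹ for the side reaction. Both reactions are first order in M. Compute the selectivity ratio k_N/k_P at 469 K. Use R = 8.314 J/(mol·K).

0.0606

k_N/k_P = (A_N/A_P)·exp[−(E_N−E_P)/(RT)] = (A_N/A_P)·exp[(E_P−E_N)/(RT)].
(E_P−E_N)/(RT) = (103−128)×10³/(8.314×469) = -25000/3899 = -6.411.
k_N/k_P = (1.80×10^5/4880)·exp(-6.411) = 36.89 × 0.001643 = 0.0606.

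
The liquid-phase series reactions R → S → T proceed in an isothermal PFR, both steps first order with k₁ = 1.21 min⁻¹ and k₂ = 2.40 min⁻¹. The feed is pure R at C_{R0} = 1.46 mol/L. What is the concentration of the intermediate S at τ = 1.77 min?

0.153 mol/L

Solving the coupled first-order balances gives C_S(τ) = [k₁/(k₂−k₁)]·C_{R0}·(e^(−k₁τ) − e^(−k₂τ)).
e^(−k₁τ) = e^(−1.21×1.77) = e^(−2.142) = 0.1175; e^(−k₂τ) = e^(−4.248) = 0.01429.
C_S = 1.21×1.46/(2.40−1.21) × (0.1175−0.01429) = 1.485×0.1032 = 0.1531 mol/L.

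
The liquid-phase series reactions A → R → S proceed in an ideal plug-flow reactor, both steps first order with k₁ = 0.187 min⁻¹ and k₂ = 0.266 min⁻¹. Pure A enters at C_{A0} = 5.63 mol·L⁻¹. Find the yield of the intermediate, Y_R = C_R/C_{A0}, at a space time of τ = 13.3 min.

0.128

Solving the coupled first-order balances gives C_R(τ) = [k₁/(k₂−k₁)]·C_{A0}·(e^(−k₁τ) − e^(−k₂τ)).
e^(−k₁τ) = e^(−0.187×13.3) = e^(−2.487) = 0.08315; e^(−k₂τ) = e^(−3.538) = 0.02908.
C_R = 0.187×5.63/(0.266−0.187) × (0.08315−0.02908) = 13.33×0.05407 = 0.7206 mol·L⁻¹.
Y_R = C_R/C_{A0} = 0.7206/5.63 = 0.128.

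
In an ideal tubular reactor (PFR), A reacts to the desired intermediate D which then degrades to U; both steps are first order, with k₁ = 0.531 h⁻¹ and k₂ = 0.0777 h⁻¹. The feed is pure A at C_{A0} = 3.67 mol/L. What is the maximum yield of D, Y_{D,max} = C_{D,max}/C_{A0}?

At the optimum, C_{D,max}/C_{A0} = (k₁/k₂)^[k₂/(k₂−k₁)].
= (0.531/0.0777)^(0.0777/(0.0777−0.531)) = (6.834)^(-0.1714) = 0.7193.

0.719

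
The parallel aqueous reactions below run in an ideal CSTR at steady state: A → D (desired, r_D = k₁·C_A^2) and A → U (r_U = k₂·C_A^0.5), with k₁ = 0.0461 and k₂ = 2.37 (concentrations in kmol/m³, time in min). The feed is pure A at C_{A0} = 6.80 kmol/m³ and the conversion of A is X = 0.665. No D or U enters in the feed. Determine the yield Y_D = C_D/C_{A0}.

Exit C_A = C_{A0}(1−X) = 6.80×0.335 = 2.278 kmol/m³.
Rates in a CSTR are evaluated at the outlet concentration: r_D = 0.0461×2.278^2 = 0.2392, r_U = 2.37×2.278^0.5 = 3.577.
Fraction of consumed A going to D: r_D/(r_D+r_U) = 0.06269.
C_D = 0.06269·C_{A0}·X = 0.06269×6.80×0.665 = 0.283 kmol/m³; Y_D = C_D/C_{A0} = 0.0417.

0.0417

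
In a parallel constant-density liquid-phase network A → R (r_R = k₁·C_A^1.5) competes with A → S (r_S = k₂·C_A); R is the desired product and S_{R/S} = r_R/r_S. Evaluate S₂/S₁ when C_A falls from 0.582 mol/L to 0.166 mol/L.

0.534

S_{R/S} = (k₁/k₂)·C_A^0.5, so S₂/S₁ = (C_{A,2}/C_{A,1})^0.5.
= (0.166/0.582)^0.5 = (0.2852)^0.5 = 0.534.
Selectivity toward R falls as C_A falls — high-concentration operation is favoured.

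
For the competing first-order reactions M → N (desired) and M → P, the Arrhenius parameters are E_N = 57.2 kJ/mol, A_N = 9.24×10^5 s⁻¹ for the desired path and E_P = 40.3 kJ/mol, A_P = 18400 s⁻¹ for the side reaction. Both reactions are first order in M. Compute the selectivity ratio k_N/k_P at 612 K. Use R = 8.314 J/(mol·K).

Since both paths have the same order in M, the concentration cancels and S_{N/P} = k_N/k_P = (A_N/A_P)·exp[(E_P−E_N)/(RT)].
(E_P−E_N)/(RT) = (40.3−57.2)×10³/(8.314×612) = -16900/5088 = -3.321.
k_N/k_P = (9.24×10^5/18400)·exp(-3.321) = 50.22 × 0.03610 = 1.81.

1.81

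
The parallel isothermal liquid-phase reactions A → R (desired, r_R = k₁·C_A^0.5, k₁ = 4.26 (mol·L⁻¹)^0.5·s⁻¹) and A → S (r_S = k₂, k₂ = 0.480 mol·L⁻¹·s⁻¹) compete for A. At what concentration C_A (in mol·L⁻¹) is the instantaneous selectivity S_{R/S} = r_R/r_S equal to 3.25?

0.134 mol·L⁻¹

S_{R/S} = (k₁/k₂)·C_A^0.5 ⇒ C_A = (S·k₂/k₁)^(2).
= (3.25×0.480/4.26)^(2) = (0.3662)^(2) = 0.134 mol·L⁻¹.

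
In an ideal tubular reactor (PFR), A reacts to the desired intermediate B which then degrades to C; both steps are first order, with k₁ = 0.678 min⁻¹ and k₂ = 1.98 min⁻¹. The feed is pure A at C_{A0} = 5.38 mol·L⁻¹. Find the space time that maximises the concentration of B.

0.823 min

For first-order series the maximum of C_B occurs at τ_opt = ln(k₂/k₁)/(k₂−k₁).
= ln(1.98/0.678)/(1.98−0.678) = ln(2.920)/1.302 = 1.072/1.302 = 0.823 min.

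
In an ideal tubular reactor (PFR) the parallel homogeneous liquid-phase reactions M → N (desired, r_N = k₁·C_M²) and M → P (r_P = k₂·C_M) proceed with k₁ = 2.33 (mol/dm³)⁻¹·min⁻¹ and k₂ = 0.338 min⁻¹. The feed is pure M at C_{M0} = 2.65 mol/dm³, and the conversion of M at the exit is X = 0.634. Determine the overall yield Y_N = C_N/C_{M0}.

0.584

C_M = C_{M0}(1−X) = 0.9699 mol/dm³.
Along a PFR/batch, dC_P/dC_M = −r_P/(r_N+r_P) = −k₂/(k₂+k₁·C_M).
Integrating from C_{M0} to C_M: C_P = (0.338/2.33)·ln[(0.338+2.33·2.65)/(0.338+2.33·0.970)] = 0.1451·ln(6.513/2.598) = 0.1333 mol/dm³.
Then C_N = (C_{M0}−C_M) − C_P = 1.680 − 0.1333 = 1.547 mol/dm³.
Y_N = C_N/C_{M0} = 1.547/2.65 = 0.584.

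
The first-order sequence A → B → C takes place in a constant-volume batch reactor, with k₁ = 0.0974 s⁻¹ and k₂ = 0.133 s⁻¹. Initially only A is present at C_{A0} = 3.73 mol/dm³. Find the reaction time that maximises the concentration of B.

8.75 s

For first-order series the maximum of C_B occurs at t_opt = ln(k₂/k₁)/(k₂−k₁).
= ln(0.133/0.0974)/(0.133−0.0974) = ln(1.366)/0.03560 = 0.3115/0.03560 = 8.75 s.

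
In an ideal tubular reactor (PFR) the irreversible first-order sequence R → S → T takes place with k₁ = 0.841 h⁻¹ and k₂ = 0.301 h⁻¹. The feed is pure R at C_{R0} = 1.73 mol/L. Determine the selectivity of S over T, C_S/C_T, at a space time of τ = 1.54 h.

3.20

The intermediate concentration in a first-order A→B→C sequence is C_S = k₁C_{R0}(e^(−k₁τ) − e^(−k₂τ))/(k₂−k₁).
e^(−k₁τ) = e^(−0.841×1.54) = e^(−1.295) = 0.2739; e^(−k₂τ) = e^(−0.4635) = 0.6291.
C_S = 0.841×1.73/(0.301−0.841) × (0.2739−0.6291) = (-2.694)×(-0.3552) = 0.9570 mol/L.
C_R = C_{R0}e^(−k₁τ) = 0.4738 mol/L, so C_T = C_{R0}−C_R−C_S = 0.2992 mol/L; C_S/C_T = 3.20.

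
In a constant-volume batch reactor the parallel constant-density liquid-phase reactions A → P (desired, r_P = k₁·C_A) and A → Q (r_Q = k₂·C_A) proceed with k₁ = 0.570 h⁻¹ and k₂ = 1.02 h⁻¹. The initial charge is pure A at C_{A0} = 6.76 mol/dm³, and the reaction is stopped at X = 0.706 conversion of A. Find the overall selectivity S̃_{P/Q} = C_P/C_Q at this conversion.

C_A = C_{A0}(1−X) = 1.987 mol/dm³.
Both paths are first order in A, so the instantaneous fraction to P is constant: dC_P/d(−C_A) = k₁/(k₁+k₂) = 0.3585.
C_P = 0.3585·(C_{A0}−C_A) = 0.3585×4.773 = 1.71 mol/dm³.
C_Q = (C_{A0}−C_A)−C_P = 3.062 mol/dm³; S̃_{P/Q} = 1.711/3.062 = 0.559.

0.559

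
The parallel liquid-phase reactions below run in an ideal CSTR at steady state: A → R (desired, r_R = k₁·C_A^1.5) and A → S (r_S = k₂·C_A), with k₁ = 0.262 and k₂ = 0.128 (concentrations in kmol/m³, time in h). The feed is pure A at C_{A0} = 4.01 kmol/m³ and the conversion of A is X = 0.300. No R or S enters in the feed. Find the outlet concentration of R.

Exit C_A = C_{A0}(1−X) = 4.01×0.700 = 2.807 kmol/m³.
Rates in a CSTR are evaluated at the outlet concentration: r_R = 0.262×2.807^1.5 = 1.232, r_S = 0.128×2.807 = 0.3593.
Fraction of consumed A going to R: r_R/(r_R+r_S) = 0.7742.
C_R = 0.7742·C_{A0}·X = 0.7742×4.01×0.300 = 0.931 kmol/m³.

0.931 kmol/m³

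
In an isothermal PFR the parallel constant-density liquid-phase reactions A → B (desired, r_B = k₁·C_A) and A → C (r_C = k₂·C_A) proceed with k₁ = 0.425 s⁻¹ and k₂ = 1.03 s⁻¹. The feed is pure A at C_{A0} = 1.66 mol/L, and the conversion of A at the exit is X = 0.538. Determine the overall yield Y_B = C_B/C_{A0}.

C_A = C_{A0}(1−X) = 0.7669 mol/L.
Both paths are first order in A, so the instantaneous fraction to B is constant: dC_B/d(−C_A) = k₁/(k₁+k₂) = 0.2921.
C_B = 0.2921·(C_{A0}−C_A) = 0.2921×0.8931 = 0.261 mol/L.
Y_B = C_B/C_{A0} = 0.2609/1.66 = 0.157.

0.157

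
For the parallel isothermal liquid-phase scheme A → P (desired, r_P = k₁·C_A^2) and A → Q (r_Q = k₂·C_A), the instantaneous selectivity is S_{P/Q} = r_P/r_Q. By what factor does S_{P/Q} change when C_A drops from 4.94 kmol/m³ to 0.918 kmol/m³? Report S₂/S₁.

0.186

S_{P/Q} = (k₁/k₂)·C_A, so S₂/S₁ = (C_{A,2}/C_{A,1}).
= 0.918/4.94 = 0.186.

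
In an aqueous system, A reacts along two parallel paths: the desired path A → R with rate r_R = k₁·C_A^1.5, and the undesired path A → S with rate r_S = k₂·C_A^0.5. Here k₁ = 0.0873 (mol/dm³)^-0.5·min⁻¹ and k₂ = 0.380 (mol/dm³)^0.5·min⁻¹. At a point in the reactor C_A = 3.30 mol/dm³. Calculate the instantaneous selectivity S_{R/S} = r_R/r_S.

S_{R/S} = r_R/r_S = (k₁·C_A^1.5)/(k₂·C_A^0.5) = (k₁/k₂)·C_A.
= (0.0873×3.300^1.5) / (0.380×3.300^0.5) = 0.5233/0.6903 = 0.758.
Since the desired path is higher order in A, keeping C_A high (PFR or concentrated feed) favours R.

0.758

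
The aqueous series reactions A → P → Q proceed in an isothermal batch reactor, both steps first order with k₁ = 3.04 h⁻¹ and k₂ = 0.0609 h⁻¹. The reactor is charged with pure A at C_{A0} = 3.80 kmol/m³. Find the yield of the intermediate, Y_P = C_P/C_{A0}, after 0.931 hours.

Solving the coupled first-order balances gives C_P(t) = [k₁/(k₂−k₁)]·C_{A0}·(e^(−k₁t) − e^(−k₂t)).
e^(−k₁t) = e^(−3.04×0.931) = e^(−2.830) = 0.05900; e^(−k₂t) = e^(−0.05670) = 0.9449.
C_P = 3.04×3.80/(0.0609−3.04) × (0.05900−0.9449) = (-3.878)×(-0.8859) = 3.435 kmol/m³.
Y_P = C_P/C_{A0} = 3.435/3.80 = 0.904.

0.904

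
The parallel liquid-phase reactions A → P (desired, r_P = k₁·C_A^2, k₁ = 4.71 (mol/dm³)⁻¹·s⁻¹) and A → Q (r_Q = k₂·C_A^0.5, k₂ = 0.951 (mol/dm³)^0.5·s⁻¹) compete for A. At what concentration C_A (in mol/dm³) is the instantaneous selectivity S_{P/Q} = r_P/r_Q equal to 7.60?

S_{P/Q} = (k₁/k₂)·C_A^1.5 ⇒ C_A = (S·k₂/k₁)^(1/1.5).
= (7.60×0.951/4.71)^(0.6667) = (1.535)^(0.6667) = 1.33 mol/dm³.

1.33 mol/dm³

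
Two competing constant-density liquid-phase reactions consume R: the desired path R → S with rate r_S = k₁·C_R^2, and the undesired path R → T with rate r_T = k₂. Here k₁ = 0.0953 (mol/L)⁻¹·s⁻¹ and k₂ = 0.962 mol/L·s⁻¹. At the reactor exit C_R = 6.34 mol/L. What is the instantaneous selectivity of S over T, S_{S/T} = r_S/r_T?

3.98

S_{S/T} = r_S/r_T = (k₁·C_R^2)/(k₂) = (k₁/k₂)·C_R^2.
= (0.0953×6.340^2) / (0.962) = 3.831/0.9620 = 3.98.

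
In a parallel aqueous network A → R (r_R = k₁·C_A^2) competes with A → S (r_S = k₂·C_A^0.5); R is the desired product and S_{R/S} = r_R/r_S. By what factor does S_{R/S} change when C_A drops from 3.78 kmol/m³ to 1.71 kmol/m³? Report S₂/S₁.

0.304

S_{R/S} = (k₁/k₂)·C_A^1.5, so S₂/S₁ = (C_{A,2}/C_{A,1})^1.5.
= (1.71/3.78)^1.5 = (0.4524)^1.5 = 0.304.
Selectivity toward R falls as C_A falls — high-concentration operation is favoured.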